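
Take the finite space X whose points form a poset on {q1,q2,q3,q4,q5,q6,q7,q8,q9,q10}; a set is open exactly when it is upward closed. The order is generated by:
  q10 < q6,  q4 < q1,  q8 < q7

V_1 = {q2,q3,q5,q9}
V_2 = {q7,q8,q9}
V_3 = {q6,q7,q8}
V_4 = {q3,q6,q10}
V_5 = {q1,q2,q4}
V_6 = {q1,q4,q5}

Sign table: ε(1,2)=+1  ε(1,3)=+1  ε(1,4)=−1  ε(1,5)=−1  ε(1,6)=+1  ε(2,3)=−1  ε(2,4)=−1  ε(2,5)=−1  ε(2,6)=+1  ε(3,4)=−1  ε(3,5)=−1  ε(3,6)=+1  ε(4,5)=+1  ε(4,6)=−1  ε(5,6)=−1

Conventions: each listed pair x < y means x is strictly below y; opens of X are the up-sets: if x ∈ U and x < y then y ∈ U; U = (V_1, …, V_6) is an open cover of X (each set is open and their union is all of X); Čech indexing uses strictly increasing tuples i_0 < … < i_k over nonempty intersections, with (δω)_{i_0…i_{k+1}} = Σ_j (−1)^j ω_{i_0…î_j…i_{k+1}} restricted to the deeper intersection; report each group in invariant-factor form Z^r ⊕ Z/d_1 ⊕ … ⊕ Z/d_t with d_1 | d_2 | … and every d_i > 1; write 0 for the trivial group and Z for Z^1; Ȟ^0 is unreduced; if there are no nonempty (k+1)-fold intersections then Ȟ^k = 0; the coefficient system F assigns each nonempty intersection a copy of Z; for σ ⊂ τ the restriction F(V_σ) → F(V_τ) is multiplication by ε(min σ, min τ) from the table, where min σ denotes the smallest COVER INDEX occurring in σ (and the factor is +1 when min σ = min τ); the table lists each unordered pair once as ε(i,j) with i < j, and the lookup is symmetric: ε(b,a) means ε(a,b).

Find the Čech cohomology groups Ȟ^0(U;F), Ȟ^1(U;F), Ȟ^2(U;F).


Ȟ^0 ≅ 0, Ȟ^1 ≅ Z ⊕ Z/2, Ȟ^2 ≅ 0

nonempty overlaps:
  V12={q9} V14={q3} V15={q2} V16={q5} V23={q7,q8} V34={q6} V56={q1,q4}
C dims 6,7; δ0: rk 6, SNF 1^5·2
degree 0: 6−6−0 = 0 → Ȟ^0 ≅ 0
degree 1: 7−0−6 = 1 plus torsion [2] → Ȟ^1 ≅ Z ⊕ Z/2
degree 2: 0−0−0 = 0 → Ȟ^2 ≅ 0


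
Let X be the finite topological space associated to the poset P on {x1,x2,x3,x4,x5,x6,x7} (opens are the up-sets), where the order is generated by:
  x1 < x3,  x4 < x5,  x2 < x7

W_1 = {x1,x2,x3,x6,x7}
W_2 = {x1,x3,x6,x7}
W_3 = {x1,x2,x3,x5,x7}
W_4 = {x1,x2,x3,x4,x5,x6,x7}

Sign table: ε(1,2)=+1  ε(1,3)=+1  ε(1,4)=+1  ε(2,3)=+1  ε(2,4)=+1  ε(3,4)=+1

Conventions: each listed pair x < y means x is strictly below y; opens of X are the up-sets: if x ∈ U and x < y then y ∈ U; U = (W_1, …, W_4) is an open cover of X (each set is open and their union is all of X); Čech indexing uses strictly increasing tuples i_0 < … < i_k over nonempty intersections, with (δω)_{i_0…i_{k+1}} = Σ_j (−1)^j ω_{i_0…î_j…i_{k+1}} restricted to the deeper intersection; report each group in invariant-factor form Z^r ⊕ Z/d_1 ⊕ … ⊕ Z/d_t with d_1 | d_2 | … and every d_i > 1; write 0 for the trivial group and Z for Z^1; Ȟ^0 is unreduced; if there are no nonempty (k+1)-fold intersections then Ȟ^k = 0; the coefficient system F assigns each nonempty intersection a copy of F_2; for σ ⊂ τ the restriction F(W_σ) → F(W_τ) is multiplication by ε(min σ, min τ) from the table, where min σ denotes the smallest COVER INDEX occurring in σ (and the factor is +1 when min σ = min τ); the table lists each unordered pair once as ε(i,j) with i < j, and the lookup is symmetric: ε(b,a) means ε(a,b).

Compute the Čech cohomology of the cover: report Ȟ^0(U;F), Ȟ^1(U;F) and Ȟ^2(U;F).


nerve of the cover:
  W12={x1,x3,x6,x7} W13={x1,x2,x3,x7} W14={x1,x2,x3,x6,x7} W23={x1,x3,x7} W24={x1,x3,x6,x7} W34={x1,x2,x3,x5,x7}
  W123={x1,x3,x7} W124={x1,x3,x6,x7} W134={x1,x2,x3,x7} W234={x1,x3,x7}
  W1234={x1,x3,x7}
C dims 4,6,4,1; δ0: rk_F2 3; δ1: rk_F2 3; δ2: rk_F2 1
Ȟ^0 = (4 − 3) − 0 = 1, so Ȟ^0 ≅ Z/2
Ȟ^1 = (6 − 3) − 3 = 0, so Ȟ^1 ≅ 0
Ȟ^2 = (4 − 1) − 3 = 0, so Ȟ^2 ≅ 0

Ȟ^0(U;F) ≅ Z/2; Ȟ^1(U;F) ≅ 0; Ȟ^2(U;F) ≅ 0


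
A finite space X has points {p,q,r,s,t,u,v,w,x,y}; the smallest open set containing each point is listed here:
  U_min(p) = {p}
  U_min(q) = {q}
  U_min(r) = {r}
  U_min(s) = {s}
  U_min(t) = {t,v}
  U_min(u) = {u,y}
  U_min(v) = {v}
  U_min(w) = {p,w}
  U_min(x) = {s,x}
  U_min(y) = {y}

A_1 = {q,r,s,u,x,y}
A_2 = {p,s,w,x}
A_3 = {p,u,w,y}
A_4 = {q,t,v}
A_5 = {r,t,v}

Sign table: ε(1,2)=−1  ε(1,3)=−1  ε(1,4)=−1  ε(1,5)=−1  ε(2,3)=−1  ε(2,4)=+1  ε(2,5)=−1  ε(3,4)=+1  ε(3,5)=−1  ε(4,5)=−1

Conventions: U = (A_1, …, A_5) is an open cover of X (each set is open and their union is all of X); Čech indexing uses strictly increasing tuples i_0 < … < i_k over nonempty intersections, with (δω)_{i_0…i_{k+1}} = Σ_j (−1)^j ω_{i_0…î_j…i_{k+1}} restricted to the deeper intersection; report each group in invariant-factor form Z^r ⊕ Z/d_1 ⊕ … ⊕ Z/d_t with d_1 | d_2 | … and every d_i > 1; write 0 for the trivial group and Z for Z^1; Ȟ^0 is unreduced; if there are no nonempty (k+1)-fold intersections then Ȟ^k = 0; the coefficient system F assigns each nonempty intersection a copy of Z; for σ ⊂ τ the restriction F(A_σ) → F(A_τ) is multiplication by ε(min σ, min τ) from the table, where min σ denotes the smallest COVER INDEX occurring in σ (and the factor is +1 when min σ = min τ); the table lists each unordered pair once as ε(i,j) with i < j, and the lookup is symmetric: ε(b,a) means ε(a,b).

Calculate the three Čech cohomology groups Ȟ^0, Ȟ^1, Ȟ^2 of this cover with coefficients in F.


nerve simplices:
  A12={s,x} A13={u,y} A14={q} A15={r} A23={p,w} A45={t,v}
C dims 5,6; δ0: rk 5, SNF 1^4·2
degree 0: 5−5−0 = 0 → Ȟ^0 ≅ 0
degree 1: 6−0−5 = 1 plus torsion [2] → Ȟ^1 ≅ Z ⊕ Z/2
degree 2: 0−0−0 = 0 → Ȟ^2 ≅ 0

Ȟ^0 ≅ 0; Ȟ^1 ≅ Z ⊕ Z/2; Ȟ^2 ≅ 0


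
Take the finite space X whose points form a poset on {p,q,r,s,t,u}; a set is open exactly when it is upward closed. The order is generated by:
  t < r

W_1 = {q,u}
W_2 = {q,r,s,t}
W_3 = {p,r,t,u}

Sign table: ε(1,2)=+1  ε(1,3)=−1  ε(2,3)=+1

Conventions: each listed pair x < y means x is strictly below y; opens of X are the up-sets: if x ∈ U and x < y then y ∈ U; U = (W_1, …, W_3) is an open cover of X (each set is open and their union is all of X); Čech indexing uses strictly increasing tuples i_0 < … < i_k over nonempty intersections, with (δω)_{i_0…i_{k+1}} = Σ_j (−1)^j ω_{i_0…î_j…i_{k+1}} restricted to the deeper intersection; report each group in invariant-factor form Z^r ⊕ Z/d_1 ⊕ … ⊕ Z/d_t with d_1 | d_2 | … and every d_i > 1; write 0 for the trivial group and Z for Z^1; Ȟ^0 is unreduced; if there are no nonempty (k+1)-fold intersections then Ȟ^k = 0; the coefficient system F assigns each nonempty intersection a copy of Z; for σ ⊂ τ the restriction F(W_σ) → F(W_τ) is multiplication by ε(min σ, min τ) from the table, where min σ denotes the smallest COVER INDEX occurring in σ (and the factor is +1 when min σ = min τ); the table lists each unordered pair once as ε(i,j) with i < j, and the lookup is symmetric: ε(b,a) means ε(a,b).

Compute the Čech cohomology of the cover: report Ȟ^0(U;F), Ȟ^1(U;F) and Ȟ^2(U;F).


nonempty intersections:
  W12={q} W13={u} W23={r,t}
C dims 3,3; δ0: rk 3, SNF 1^2·2
Ȟ^0: (3−3)−0=0 ⇒ 0
Ȟ^1: (3−0)−3=0 plus torsion [2] ⇒ Z/2
Ȟ^2: (0−0)−0=0 ⇒ 0

Ȟ^0 = 0; Ȟ^1 = Z/2; Ȟ^2 = 0


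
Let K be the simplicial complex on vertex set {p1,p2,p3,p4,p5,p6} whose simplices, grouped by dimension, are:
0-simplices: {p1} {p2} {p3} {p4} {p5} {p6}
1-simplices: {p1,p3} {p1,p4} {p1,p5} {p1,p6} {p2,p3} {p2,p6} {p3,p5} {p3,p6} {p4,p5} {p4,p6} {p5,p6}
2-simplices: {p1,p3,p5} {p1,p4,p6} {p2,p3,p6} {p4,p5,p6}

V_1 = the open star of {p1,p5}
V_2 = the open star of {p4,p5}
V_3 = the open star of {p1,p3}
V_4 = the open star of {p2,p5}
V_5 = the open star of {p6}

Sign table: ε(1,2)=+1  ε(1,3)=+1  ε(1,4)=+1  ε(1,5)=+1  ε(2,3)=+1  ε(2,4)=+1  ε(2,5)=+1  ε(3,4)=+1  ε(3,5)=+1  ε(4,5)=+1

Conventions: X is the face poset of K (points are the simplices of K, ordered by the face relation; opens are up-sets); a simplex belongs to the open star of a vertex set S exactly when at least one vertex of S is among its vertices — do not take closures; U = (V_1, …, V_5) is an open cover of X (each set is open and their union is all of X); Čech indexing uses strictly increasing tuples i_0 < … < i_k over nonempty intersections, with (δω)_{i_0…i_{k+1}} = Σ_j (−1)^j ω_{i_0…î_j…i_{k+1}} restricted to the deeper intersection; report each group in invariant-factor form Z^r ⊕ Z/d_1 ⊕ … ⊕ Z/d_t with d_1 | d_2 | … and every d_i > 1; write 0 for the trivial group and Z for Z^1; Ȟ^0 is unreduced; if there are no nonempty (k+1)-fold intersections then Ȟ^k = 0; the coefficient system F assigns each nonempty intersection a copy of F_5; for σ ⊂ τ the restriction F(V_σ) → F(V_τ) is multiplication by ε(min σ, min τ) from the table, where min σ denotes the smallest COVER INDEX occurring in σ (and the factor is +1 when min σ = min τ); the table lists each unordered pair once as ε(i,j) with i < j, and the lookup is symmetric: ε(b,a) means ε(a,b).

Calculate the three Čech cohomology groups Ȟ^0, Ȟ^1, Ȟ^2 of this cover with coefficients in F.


Ȟ^0 ≅ Z/5, Ȟ^1 ≅ 0, Ȟ^2 ≅ Z/5

nonempty overlaps:
  V1={{p1},{p5},{p1,p3},{p1,p4},{p1,p5},{p1,p6},{p3,p5},{p4,p5},{p5,p6},{p1,p3,p5},{p1,p4,p6},{p4,p5,p6}} V2={{p4},{p5},{p1,p4},{p1,p5},{p3,p5},{p4,p5},{p4,p6},{p5,p6},{p1,p3,p5},{p1,p4,p6},{p4,p5,p6}} V3={{p1},{p3},{p1,p3},{p1,p4},{p1,p5},{p1,p6},{p2,p3},{p3,p5},{p3,p6},{p1,p3,p5},{p1,p4,p6},{p2,p3,p6}} V4={{p2},{p5},{p1,p5},{p2,p3},{p2,p6},{p3,p5},{p4,p5},{p5,p6},{p1,p3,p5},{p2,p3,p6},{p4,p5,p6}} V5={{p6},{p1,p6},{p2,p6},{p3,p6},{p4,p6},{p5,p6},{p1,p4,p6},{p2,p3,p6},{p4,p5,p6}}
  V12={{p5},{p1,p4},{p1,p5},{p3,p5},{p4,p5},{p5,p6},{p1,p3,p5},{p1,p4,p6},{p4,p5,p6}} V13={{p1},{p1,p3},{p1,p4},{p1,p5},{p1,p6},{p3,p5},{p1,p3,p5},{p1,p4,p6}} V14={{p5},{p1,p5},{p3,p5},{p4,p5},{p5,p6},{p1,p3,p5},{p4,p5,p6}} V15={{p1,p6},{p5,p6},{p1,p4,p6},{p4,p5,p6}} V23={{p1,p4},{p1,p5},{p3,p5},{p1,p3,p5},{p1,p4,p6}} V24={{p5},{p1,p5},{p3,p5},{p4,p5},{p5,p6},{p1,p3,p5},{p4,p5,p6}} V25={{p4,p6},{p5,p6},{p1,p4,p6},{p4,p5,p6}} V34={{p1,p5},{p2,p3},{p3,p5},{p1,p3,p5},{p2,p3,p6}} V35={{p1,p6},{p3,p6},{p1,p4,p6},{p2,p3,p6}} V45={{p2,p6},{p5,p6},{p2,p3,p6},{p4,p5,p6}}
  V123={{p1,p4},{p1,p5},{p3,p5},{p1,p3,p5},{p1,p4,p6}} V124={{p5},{p1,p5},{p3,p5},{p4,p5},{p5,p6},{p1,p3,p5},{p4,p5,p6}} V125={{p5,p6},{p1,p4,p6},{p4,p5,p6}} V134={{p1,p5},{p3,p5},{p1,p3,p5}} V135={{p1,p6},{p1,p4,p6}} V145={{p5,p6},{p4,p5,p6}} V234={{p1,p5},{p3,p5},{p1,p3,p5}} V235={{p1,p4,p6}} V245={{p5,p6},{p4,p5,p6}} V345={{p2,p3,p6}}
  V1234={{p1,p5},{p3,p5},{p1,p3,p5}} V1235={{p1,p4,p6}} V1245={{p5,p6},{p4,p5,p6}}
C dims 5,10,10,3; δ0: rk_F5 4; δ1: rk_F5 6; δ2: rk_F5 3
degree 0: 5−4−0 = 1 → Ȟ^0 ≅ Z/5
degree 1: 10−6−4 = 0 → Ȟ^1 ≅ 0
degree 2: 10−3−6 = 1 → Ȟ^2 ≅ Z/5


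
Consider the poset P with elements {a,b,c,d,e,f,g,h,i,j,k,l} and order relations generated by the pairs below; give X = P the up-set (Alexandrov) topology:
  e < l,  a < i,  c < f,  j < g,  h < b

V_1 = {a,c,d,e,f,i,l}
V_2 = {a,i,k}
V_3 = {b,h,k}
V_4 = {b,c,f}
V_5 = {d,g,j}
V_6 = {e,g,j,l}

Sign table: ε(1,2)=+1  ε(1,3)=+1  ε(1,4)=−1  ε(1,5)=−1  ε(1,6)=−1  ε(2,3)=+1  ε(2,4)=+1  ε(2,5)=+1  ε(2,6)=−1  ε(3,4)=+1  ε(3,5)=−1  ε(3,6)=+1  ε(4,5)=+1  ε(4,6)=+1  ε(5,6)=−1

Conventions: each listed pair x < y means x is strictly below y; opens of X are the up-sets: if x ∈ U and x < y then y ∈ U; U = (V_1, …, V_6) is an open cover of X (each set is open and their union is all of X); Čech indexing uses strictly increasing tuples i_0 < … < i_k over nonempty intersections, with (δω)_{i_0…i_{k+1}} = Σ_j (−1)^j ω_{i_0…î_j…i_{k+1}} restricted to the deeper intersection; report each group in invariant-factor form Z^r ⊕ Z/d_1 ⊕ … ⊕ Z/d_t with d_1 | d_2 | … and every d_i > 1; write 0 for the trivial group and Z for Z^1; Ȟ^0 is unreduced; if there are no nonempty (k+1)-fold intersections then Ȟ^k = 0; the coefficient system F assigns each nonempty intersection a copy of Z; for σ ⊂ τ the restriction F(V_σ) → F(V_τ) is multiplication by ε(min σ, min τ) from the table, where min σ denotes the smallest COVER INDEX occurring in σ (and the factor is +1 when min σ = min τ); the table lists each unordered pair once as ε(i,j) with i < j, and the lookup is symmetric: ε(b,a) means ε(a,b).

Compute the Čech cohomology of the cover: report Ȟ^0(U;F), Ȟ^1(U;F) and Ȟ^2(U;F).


nerve of the cover:
  V12={a,i} V14={c,f} V15={d} V16={e,l} V23={k} V34={b} V56={g,j}
C dims 6,7; δ0: rk 6, SNF 1^5·2
Ȟ^0 = (6 − 6) − 0 = 0, so Ȟ^0 ≅ 0
Ȟ^1 = (7 − 0) − 6 = 1 plus torsion [2], so Ȟ^1 ≅ Z ⊕ Z/2
Ȟ^2 = (0 − 0) − 0 = 0, so Ȟ^2 ≅ 0

Ȟ^0(U;F) ≅ 0,  Ȟ^1(U;F) ≅ Z ⊕ Z/2,  Ȟ^2(U;F) ≅ 0


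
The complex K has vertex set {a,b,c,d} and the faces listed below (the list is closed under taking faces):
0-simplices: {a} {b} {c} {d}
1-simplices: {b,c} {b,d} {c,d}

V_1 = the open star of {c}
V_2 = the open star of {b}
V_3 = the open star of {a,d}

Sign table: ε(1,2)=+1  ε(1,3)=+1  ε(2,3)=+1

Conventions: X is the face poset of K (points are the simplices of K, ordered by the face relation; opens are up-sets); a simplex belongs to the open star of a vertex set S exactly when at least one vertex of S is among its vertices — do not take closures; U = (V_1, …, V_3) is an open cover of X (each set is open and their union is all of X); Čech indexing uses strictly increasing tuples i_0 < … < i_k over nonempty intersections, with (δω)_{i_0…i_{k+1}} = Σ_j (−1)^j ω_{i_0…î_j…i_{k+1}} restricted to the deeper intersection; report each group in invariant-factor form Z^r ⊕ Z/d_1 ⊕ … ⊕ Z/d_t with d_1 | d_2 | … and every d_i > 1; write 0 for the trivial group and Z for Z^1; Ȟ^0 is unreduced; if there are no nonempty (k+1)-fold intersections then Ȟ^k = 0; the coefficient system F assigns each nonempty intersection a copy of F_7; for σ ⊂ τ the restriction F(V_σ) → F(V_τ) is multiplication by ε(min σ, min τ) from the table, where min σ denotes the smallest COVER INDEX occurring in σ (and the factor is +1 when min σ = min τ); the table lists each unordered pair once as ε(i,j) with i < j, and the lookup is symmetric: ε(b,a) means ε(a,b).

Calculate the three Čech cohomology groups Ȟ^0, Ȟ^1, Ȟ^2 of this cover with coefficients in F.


nerve simplices:
  V1={{c},{b,c},{c,d}} V2={{b},{b,c},{b,d}} V3={{a},{d},{b,d},{c,d}}
  V12={{b,c}} V13={{c,d}} V23={{b,d}}
C dims 3,3; δ0: rk_F7 2
degree 0: 3−2−0 = 1 → Ȟ^0 ≅ Z/7
degree 1: 3−0−2 = 1 → Ȟ^1 ≅ Z/7
degree 2: 0−0−0 = 0 → Ȟ^2 ≅ 0

Ȟ^0 ≅ Z/7, Ȟ^1 ≅ Z/7, Ȟ^2 ≅ 0


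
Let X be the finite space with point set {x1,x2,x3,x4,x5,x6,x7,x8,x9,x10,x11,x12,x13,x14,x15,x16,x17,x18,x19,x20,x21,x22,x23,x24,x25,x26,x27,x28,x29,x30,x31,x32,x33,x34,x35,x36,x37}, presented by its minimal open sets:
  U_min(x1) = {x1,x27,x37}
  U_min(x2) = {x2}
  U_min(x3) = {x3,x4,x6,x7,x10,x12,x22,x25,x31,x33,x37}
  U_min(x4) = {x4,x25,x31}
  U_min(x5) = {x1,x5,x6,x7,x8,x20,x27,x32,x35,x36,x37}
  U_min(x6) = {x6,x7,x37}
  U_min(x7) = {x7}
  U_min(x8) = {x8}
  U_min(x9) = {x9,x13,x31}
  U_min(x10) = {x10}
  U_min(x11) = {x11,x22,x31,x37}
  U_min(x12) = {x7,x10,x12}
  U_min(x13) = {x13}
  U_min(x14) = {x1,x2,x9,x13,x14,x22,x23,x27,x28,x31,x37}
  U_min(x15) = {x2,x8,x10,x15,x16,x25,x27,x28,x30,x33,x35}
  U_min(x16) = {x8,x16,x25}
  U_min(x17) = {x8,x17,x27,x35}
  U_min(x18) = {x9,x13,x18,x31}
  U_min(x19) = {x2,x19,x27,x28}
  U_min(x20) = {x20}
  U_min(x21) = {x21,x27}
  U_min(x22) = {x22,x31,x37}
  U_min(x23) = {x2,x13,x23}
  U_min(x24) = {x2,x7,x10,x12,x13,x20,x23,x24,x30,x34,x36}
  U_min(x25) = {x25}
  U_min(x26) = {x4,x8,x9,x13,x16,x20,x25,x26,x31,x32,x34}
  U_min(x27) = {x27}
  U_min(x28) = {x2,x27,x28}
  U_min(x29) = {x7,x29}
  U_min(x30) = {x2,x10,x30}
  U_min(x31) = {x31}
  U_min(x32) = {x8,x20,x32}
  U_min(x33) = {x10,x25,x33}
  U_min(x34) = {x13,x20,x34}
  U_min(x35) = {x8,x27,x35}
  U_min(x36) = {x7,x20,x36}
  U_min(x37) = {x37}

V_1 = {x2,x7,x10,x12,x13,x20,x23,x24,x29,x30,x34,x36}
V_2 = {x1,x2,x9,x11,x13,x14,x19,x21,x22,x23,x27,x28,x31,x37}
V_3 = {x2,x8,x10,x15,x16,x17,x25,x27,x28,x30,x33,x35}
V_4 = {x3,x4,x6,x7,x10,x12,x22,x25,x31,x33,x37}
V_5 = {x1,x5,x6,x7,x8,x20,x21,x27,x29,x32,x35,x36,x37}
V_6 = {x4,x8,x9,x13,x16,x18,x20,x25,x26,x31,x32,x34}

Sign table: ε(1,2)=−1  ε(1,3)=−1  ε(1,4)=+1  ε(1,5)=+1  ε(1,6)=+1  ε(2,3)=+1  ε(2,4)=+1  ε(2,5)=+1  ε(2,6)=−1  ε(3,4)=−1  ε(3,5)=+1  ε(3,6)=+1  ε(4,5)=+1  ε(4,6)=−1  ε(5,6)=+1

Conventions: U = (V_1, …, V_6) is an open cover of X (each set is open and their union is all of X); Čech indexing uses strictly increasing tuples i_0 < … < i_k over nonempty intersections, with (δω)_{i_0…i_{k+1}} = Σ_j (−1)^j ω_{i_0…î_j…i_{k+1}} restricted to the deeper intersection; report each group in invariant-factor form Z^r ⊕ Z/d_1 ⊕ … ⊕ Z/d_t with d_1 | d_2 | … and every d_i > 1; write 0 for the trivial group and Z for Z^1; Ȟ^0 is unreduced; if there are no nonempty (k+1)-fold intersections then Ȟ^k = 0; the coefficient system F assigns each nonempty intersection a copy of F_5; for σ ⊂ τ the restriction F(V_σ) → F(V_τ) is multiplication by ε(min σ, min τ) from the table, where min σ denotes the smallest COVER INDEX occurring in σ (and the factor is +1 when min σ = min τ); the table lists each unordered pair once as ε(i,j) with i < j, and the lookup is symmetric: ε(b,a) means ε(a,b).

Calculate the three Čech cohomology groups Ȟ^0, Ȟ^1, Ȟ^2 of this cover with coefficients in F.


Ȟ^0 = 0, Ȟ^1 = 0 and Ȟ^2 = Z/5

nerve of the cover:
  V12={x2,x13,x23} V13={x2,x10,x30} V14={x7,x10,x12} V15={x7,x20,x29,x36} V16={x13,x20,x34} V23={x2,x27,x28} V24={x22,x31,x37} V25={x1,x21,x27,x37} V26={x9,x13,x31} V34={x10,x25,x33} V35={x8,x27,x35} V36={x8,x16,x25} V45={x6,x7,x37} V46={x4,x25,x31} V56={x8,x20,x32}
  V123={x2} V126={x13} V134={x10} V145={x7} V156={x20} V235={x27} V245={x37} V246={x31} V346={x25} V356={x8}
C dims 6,15,10; δ0: rk_F5 6; δ1: rk_F5 9
Ȟ^0 = (6 − 6) − 0 = 0, so Ȟ^0 ≅ 0
Ȟ^1 = (15 − 9) − 6 = 0, so Ȟ^1 ≅ 0
Ȟ^2 = (10 − 0) − 9 = 1, so Ȟ^2 ≅ Z/5


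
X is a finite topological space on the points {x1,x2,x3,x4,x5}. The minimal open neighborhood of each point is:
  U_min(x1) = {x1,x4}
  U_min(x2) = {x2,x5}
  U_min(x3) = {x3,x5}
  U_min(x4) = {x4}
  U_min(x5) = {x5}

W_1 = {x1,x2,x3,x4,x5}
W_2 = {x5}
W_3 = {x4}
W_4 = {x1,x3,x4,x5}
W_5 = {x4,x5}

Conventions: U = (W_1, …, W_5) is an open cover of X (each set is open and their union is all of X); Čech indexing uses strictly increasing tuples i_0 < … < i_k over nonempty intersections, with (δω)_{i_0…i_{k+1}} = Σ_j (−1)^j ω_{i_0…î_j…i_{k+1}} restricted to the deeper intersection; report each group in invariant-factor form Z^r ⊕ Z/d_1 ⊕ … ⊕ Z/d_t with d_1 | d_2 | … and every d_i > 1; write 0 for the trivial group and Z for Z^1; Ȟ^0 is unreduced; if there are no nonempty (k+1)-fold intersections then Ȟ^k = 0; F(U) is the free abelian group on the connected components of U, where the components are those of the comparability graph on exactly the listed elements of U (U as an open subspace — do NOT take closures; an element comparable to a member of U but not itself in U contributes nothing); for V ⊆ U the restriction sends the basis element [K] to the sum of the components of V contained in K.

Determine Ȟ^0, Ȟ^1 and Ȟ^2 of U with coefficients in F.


nonempty intersections:
  W12={x5} W13={x4} W14={x1,x3,x4,x5} W15={x4,x5} W24={x5} W25={x5} W34={x4} W35={x4} W45={x4,x5}
  W124={x5} W125={x5} W134={x4} W135={x4} W145={x4,x5} W245={x5} W345={x4}
  W1245={x5} W1345={x4}
components per intersection:
  W1: {x1,x4} {x2,x3,x5}
  W2: {x5}
  W3: {x4}
  W4: {x1,x4} {x3,x5}
  W5: {x4} {x5}
  W12: {x5}
  W13: {x4}
  W14: {x1,x4} {x3,x5}
  W15: {x4} {x5}
  W24: {x5}
  W25: {x5}
  W34: {x4}
  W35: {x4}
  W45: {x4} {x5}
  W124: {x5}
  W125: {x5}
  W134: {x4}
  W135: {x4}
  W145: {x4} {x5}
  W245: {x5}
  W345: {x4}
  W1245: {x5}
  W1345: {x4}
C dims 8,12,8,2; δ0: rk 6, SNF 1^6; δ1: rk 6, SNF 1^6; δ2: rk 2, SNF 1^2
Ȟ^0: (8−6)−0=2 ⇒ Z^2
Ȟ^1: (12−6)−6=0 ⇒ 0
Ȟ^2: (8−2)−6=0 ⇒ 0

Ȟ^0 = Z^2, Ȟ^1 = 0 and Ȟ^2 = 0


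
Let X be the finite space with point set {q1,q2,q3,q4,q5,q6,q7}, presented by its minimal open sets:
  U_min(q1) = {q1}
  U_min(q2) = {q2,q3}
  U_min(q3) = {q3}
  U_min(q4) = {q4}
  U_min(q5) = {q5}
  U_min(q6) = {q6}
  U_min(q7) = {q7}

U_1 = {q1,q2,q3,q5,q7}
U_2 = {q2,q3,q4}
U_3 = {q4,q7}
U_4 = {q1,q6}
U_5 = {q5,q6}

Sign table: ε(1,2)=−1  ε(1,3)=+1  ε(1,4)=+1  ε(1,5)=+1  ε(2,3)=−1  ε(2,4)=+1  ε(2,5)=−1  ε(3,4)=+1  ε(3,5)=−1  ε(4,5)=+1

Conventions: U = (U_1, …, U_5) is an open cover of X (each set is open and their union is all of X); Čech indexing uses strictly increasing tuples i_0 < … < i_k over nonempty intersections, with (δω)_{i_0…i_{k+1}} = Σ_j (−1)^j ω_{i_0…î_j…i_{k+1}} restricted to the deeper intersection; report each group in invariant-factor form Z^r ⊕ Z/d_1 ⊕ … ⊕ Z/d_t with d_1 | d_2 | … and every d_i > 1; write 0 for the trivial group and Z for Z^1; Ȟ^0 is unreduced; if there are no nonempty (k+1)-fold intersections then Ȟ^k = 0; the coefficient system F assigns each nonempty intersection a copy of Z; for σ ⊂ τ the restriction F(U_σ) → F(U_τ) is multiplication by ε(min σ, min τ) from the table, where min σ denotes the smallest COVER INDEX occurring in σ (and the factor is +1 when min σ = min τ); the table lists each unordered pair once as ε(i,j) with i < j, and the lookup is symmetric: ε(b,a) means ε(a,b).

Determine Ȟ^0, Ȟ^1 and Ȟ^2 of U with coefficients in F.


nerve of the cover:
  U12={q2,q3} U13={q7} U14={q1} U15={q5} U23={q4} U45={q6}
C dims 5,6; δ0: rk 4, SNF 1^4
Ȟ^0 = (5 − 4) − 0 = 1, so Ȟ^0 ≅ Z
Ȟ^1 = (6 − 0) − 4 = 2, so Ȟ^1 ≅ Z^2
Ȟ^2 = (0 − 0) − 0 = 0, so Ȟ^2 ≅ 0

Ȟ^0(U;F) ≅ Z, Ȟ^1(U;F) ≅ Z^2, Ȟ^2(U;F) ≅ 0


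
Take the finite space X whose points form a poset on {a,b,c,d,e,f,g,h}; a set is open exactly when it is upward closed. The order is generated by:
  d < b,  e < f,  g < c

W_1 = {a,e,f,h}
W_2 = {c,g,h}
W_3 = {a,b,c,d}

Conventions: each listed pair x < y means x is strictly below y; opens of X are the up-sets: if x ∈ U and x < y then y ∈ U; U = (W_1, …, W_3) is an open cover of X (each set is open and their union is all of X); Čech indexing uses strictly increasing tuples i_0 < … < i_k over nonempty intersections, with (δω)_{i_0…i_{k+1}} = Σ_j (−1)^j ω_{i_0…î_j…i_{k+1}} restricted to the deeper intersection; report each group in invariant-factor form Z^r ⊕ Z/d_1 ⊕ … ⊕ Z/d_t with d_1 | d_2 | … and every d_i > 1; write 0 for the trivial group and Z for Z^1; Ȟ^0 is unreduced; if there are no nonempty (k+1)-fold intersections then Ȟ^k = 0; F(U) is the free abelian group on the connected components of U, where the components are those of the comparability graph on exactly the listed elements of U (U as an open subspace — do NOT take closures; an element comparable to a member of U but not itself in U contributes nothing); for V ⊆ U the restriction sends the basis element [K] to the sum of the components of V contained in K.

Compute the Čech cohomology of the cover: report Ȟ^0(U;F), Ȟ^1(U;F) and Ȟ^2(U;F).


Ȟ^0(U;F) ≅ Z^5, Ȟ^1(U;F) ≅ 0, Ȟ^2(U;F) ≅ 0

nerve simplices:
  W12={h} W13={a} W23={c}
components per intersection:
  W1: {a} {e,f} {h}
  W2: {c,g} {h}
  W3: {a} {b,d} {c}
  W12: {h}
  W13: {a}
  W23: {c}
C dims 8,3; δ0: rk 3, SNF 1^3
degree 0: 8−3−0 = 5 → Ȟ^0 ≅ Z^5
degree 1: 3−0−3 = 0 → Ȟ^1 ≅ 0
degree 2: 0−0−0 = 0 → Ȟ^2 ≅ 0


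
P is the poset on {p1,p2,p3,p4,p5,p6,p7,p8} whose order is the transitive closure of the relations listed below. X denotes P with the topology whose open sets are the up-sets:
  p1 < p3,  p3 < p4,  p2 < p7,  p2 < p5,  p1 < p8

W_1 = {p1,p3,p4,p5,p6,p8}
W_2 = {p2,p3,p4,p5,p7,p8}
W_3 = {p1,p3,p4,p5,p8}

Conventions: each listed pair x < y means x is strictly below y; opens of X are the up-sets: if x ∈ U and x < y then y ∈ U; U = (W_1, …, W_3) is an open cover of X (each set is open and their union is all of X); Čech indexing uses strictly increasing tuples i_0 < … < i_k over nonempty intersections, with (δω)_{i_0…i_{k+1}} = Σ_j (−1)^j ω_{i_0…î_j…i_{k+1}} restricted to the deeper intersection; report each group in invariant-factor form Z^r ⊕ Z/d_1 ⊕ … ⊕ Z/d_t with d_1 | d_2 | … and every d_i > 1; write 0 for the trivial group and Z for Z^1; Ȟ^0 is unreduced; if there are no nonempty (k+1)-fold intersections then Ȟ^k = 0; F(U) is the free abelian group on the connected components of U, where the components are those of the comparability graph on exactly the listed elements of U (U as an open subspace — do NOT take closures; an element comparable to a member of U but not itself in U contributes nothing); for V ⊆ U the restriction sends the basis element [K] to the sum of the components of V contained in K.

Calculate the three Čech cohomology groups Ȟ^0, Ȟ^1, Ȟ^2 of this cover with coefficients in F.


nerve simplices:
  W12={p3,p4,p5,p8} W13={p1,p3,p4,p5,p8} W23={p3,p4,p5,p8}
  W123={p3,p4,p5,p8}
components per intersection:
  W1: {p1,p3,p4,p8} {p5} {p6}
  W2: {p2,p5,p7} {p3,p4} {p8}
  W3: {p1,p3,p4,p8} {p5}
  W12: {p3,p4} {p5} {p8}
  W13: {p1,p3,p4,p8} {p5}
  W23: {p3,p4} {p5} {p8}
  W123: {p3,p4} {p5} {p8}
C dims 8,8,3; δ0: rk 5, SNF 1^5; δ1: rk 3, SNF 1^3
degree 0: 8−5−0 = 3 → Ȟ^0 ≅ Z^3
degree 1: 8−3−5 = 0 → Ȟ^1 ≅ 0
degree 2: 3−0−3 = 0 → Ȟ^2 ≅ 0

Ȟ^0(U;F) ≅ Z^3; Ȟ^1(U;F) ≅ 0; Ȟ^2(U;F) ≅ 0


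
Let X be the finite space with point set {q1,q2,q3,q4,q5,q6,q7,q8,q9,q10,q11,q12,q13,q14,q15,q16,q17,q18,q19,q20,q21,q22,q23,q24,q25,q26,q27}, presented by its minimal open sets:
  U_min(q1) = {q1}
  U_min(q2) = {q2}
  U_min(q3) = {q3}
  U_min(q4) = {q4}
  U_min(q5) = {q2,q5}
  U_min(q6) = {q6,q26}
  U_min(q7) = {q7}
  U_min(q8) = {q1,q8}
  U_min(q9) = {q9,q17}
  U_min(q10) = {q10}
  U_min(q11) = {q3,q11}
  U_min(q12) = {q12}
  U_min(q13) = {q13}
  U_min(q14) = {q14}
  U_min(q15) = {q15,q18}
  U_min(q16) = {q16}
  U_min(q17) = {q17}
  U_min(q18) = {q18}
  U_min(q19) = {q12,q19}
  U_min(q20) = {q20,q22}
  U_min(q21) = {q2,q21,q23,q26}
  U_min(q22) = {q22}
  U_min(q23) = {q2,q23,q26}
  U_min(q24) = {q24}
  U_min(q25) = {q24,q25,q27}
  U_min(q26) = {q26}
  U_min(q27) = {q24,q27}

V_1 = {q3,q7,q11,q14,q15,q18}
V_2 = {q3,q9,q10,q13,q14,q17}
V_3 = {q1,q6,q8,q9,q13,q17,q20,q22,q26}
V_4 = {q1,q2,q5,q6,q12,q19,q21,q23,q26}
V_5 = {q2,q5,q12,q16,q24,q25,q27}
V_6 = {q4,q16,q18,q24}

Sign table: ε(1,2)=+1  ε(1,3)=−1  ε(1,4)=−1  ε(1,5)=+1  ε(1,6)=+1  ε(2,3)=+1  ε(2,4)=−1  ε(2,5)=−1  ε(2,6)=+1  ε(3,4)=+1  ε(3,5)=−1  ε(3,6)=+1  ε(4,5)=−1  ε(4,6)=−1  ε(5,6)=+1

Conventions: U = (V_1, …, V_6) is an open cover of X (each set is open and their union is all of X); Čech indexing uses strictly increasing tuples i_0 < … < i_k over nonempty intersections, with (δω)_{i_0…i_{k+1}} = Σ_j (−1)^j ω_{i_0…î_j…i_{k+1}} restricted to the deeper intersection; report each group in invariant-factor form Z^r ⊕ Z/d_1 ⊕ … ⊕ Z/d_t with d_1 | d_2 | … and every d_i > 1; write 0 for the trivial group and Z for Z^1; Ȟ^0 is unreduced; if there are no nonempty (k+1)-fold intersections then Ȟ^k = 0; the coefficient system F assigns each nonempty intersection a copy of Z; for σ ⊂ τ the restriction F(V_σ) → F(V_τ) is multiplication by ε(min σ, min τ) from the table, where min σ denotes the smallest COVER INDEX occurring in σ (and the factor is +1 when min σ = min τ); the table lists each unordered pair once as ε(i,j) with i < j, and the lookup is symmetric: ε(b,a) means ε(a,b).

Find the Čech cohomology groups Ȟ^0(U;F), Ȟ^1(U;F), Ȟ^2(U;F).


nonempty overlaps:
  V12={q3,q14} V16={q18} V23={q9,q13,q17} V34={q1,q6,q26} V45={q2,q5,q12} V56={q16,q24}
C dims 6,6; δ0: rk 6, SNF 1^5·2
degree 0: 6−6−0 = 0 → Ȟ^0 ≅ 0
degree 1: 6−0−6 = 0 plus torsion [2] → Ȟ^1 ≅ Z/2
degree 2: 0−0−0 = 0 → Ȟ^2 ≅ 0

Ȟ^0(U;F) ≅ 0; Ȟ^1(U;F) ≅ Z/2; Ȟ^2(U;F) ≅ 0


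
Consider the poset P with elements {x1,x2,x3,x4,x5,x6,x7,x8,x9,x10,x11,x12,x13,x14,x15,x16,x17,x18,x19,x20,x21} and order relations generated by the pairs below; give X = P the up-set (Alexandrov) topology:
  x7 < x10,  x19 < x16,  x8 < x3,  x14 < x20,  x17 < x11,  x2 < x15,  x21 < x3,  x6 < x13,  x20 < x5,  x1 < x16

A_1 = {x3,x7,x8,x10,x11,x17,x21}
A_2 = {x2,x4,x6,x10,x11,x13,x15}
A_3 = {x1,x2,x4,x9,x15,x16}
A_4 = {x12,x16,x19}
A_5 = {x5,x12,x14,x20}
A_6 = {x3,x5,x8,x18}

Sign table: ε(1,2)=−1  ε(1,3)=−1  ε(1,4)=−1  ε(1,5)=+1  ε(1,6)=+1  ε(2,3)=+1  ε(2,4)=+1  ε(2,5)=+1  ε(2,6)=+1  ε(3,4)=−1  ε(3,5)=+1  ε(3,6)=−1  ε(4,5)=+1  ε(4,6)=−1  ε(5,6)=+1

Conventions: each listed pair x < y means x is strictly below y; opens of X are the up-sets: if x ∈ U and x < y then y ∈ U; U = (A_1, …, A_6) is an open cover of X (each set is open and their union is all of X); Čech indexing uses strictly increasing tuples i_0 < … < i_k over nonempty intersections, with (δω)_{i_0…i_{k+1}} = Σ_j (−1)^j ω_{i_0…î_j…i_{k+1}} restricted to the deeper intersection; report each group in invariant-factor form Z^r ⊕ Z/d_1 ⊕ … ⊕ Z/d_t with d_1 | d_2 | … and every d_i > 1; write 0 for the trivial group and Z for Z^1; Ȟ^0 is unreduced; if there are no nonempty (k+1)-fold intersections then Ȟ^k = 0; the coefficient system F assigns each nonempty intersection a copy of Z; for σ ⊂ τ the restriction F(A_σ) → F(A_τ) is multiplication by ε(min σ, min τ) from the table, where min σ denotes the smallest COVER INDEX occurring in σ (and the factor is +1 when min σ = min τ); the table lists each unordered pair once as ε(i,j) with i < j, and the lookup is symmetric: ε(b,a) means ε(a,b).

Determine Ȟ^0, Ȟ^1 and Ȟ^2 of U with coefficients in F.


Ȟ^0 ≅ Z; Ȟ^1 ≅ Z; Ȟ^2 ≅ 0

nonempty intersections:
  A12={x10,x11} A16={x3,x8} A23={x2,x4,x15} A34={x16} A45={x12} A56={x5}
C dims 6,6; δ0: rk 5, SNF 1^5
Ȟ^0: (6−5)−0=1 ⇒ Z
Ȟ^1: (6−0)−5=1 ⇒ Z
Ȟ^2: (0−0)−0=0 ⇒ 0


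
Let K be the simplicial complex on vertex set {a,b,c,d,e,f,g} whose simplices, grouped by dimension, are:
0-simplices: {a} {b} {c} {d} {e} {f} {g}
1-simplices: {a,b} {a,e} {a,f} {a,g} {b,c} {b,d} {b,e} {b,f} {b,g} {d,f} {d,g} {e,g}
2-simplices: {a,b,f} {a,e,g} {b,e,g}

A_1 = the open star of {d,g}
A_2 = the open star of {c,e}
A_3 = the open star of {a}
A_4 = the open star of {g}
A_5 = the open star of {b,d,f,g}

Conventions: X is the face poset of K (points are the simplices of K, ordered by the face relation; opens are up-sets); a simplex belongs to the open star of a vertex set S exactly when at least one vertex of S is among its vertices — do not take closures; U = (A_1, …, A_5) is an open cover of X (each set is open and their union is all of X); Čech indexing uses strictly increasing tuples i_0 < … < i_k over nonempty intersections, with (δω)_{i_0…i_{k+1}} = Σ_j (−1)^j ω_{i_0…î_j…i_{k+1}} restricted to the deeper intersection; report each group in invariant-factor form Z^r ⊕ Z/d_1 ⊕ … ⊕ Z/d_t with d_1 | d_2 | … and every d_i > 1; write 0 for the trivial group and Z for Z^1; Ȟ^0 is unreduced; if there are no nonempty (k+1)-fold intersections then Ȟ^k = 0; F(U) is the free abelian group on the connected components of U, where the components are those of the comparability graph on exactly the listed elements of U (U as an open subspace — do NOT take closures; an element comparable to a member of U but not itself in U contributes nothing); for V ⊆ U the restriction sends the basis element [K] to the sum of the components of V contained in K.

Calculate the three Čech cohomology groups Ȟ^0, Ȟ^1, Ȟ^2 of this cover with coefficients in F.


nonempty intersections:
  A1={{d},{g},{a,g},{b,d},{b,g},{d,f},{d,g},{e,g},{a,e,g},{b,e,g}} A2={{c},{e},{a,e},{b,c},{b,e},{e,g},{a,e,g},{b,e,g}} A3={{a},{a,b},{a,e},{a,f},{a,g},{a,b,f},{a,e,g}} A4={{g},{a,g},{b,g},{d,g},{e,g},{a,e,g},{b,e,g}} A5={{b},{d},{f},{g},{a,b},{a,f},{a,g},{b,c},{b,d},{b,e},{b,f},{b,g},{d,f},{d,g},{e,g},{a,b,f},{a,e,g},{b,e,g}}
  A12={{e,g},{a,e,g},{b,e,g}} A13={{a,g},{a,e,g}} A14={{g},{a,g},{b,g},{d,g},{e,g},{a,e,g},{b,e,g}} A15={{d},{g},{a,g},{b,d},{b,g},{d,f},{d,g},{e,g},{a,e,g},{b,e,g}} A23={{a,e},{a,e,g}} A24={{e,g},{a,e,g},{b,e,g}} A25={{b,c},{b,e},{e,g},{a,e,g},{b,e,g}} A34={{a,g},{a,e,g}} A35={{a,b},{a,f},{a,g},{a,b,f},{a,e,g}} A45={{g},{a,g},{b,g},{d,g},{e,g},{a,e,g},{b,e,g}}
  A123={{a,e,g}} A124={{e,g},{a,e,g},{b,e,g}} A125={{e,g},{a,e,g},{b,e,g}} A134={{a,g},{a,e,g}} A135={{a,g},{a,e,g}} A145={{g},{a,g},{b,g},{d,g},{e,g},{a,e,g},{b,e,g}} A234={{a,e,g}} A235={{a,e,g}} A245={{e,g},{a,e,g},{b,e,g}} A345={{a,g},{a,e,g}}
  A1234={{a,e,g}} A1235={{a,e,g}} A1245={{e,g},{a,e,g},{b,e,g}} A1345={{a,g},{a,e,g}} A2345={{a,e,g}}
  A12345={{a,e,g}}
components per intersection:
  A1: {{d},{g},{a,g},{b,d},{b,g},{d,f},{d,g},{e,g},{a,e,g},{b,e,g}}
  A2: {{c},{b,c}} {{e},{a,e},{b,e},{e,g},{a,e,g},{b,e,g}}
  A3: {{a},{a,b},{a,e},{a,f},{a,g},{a,b,f},{a,e,g}}
  A4: {{g},{a,g},{b,g},{d,g},{e,g},{a,e,g},{b,e,g}}
  A5: {{b},{d},{f},{g},{a,b},{a,f},{a,g},{b,c},{b,d},{b,e},{b,f},{b,g},{d,f},{d,g},{e,g},{a,b,f},{a,e,g},{b,e,g}}
  A12: {{e,g},{a,e,g},{b,e,g}}
  A13: {{a,g},{a,e,g}}
  A14: {{g},{a,g},{b,g},{d,g},{e,g},{a,e,g},{b,e,g}}
  A15: {{d},{g},{a,g},{b,d},{b,g},{d,f},{d,g},{e,g},{a,e,g},{b,e,g}}
  A23: {{a,e},{a,e,g}}
  A24: {{e,g},{a,e,g},{b,e,g}}
  A25: {{b,c}} {{b,e},{e,g},{a,e,g},{b,e,g}}
  A34: {{a,g},{a,e,g}}
  A35: {{a,b},{a,f},{a,b,f}} {{a,g},{a,e,g}}
  A45: {{g},{a,g},{b,g},{d,g},{e,g},{a,e,g},{b,e,g}}
  A123: {{a,e,g}}
  A124: {{e,g},{a,e,g},{b,e,g}}
  A125: {{e,g},{a,e,g},{b,e,g}}
  A134: {{a,g},{a,e,g}}
  A135: {{a,g},{a,e,g}}
  A145: {{g},{a,g},{b,g},{d,g},{e,g},{a,e,g},{b,e,g}}
  A234: {{a,e,g}}
  A235: {{a,e,g}}
  A245: {{e,g},{a,e,g},{b,e,g}}
  A345: {{a,g},{a,e,g}}
  A1234: {{a,e,g}}
  A1235: {{a,e,g}}
  A1245: {{e,g},{a,e,g},{b,e,g}}
  A1345: {{a,g},{a,e,g}}
  A2345: {{a,e,g}}
  A12345: {{a,e,g}}
C dims 6,12,10,5; δ0: rk 5, SNF 1^5; δ1: rk 6, SNF 1^6; δ2: rk 4, SNF 1^4
Ȟ^0: (6−5)−0=1 ⇒ Z
Ȟ^1: (12−6)−5=1 ⇒ Z
Ȟ^2: (10−4)−6=0 ⇒ 0

Ȟ^0(U;F) ≅ Z; Ȟ^1(U;F) ≅ Z; Ȟ^2(U;F) ≅ 0


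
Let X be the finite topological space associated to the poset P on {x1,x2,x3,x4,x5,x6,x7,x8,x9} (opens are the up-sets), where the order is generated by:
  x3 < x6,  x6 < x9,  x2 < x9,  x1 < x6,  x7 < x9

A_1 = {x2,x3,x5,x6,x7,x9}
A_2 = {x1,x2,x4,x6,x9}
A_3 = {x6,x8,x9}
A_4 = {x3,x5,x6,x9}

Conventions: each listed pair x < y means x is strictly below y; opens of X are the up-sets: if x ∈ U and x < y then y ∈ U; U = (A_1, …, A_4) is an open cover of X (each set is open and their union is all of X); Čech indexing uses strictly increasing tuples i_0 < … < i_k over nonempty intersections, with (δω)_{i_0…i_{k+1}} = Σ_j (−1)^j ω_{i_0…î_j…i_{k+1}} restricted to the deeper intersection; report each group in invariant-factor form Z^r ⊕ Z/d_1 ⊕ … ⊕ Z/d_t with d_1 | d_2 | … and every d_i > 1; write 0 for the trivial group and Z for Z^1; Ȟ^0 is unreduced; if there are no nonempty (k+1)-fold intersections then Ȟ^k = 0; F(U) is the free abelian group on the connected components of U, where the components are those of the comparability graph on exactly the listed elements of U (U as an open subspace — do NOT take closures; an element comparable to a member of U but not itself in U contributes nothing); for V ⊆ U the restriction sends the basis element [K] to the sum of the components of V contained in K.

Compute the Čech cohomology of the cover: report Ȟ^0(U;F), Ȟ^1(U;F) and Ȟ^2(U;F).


intersection data:
  A12={x2,x6,x9} A13={x6,x9} A14={x3,x5,x6,x9} A23={x6,x9} A24={x6,x9} A34={x6,x9}
  A123={x6,x9} A124={x6,x9} A134={x6,x9} A234={x6,x9}
  A1234={x6,x9}
components per intersection:
  A1: {x2,x3,x6,x7,x9} {x5}
  A2: {x1,x2,x6,x9} {x4}
  A3: {x6,x9} {x8}
  A4: {x3,x6,x9} {x5}
  A12: {x2,x6,x9}
  A13: {x6,x9}
  A14: {x3,x6,x9} {x5}
  A23: {x6,x9}
  A24: {x6,x9}
  A34: {x6,x9}
  A123: {x6,x9}
  A124: {x6,x9}
  A134: {x6,x9}
  A234: {x6,x9}
  A1234: {x6,x9}
C dims 8,7,4,1; δ0: rk 4, SNF 1^4; δ1: rk 3, SNF 1^3; δ2: rk 1, SNF 1^1
Ȟ^0 = (8 − 4) − 0 = 4, so Ȟ^0 ≅ Z^4
Ȟ^1 = (7 − 3) − 4 = 0, so Ȟ^1 ≅ 0
Ȟ^2 = (4 − 1) − 3 = 0, so Ȟ^2 ≅ 0

Ȟ^0 ≅ Z^4, Ȟ^1 ≅ 0 and Ȟ^2 ≅ 0


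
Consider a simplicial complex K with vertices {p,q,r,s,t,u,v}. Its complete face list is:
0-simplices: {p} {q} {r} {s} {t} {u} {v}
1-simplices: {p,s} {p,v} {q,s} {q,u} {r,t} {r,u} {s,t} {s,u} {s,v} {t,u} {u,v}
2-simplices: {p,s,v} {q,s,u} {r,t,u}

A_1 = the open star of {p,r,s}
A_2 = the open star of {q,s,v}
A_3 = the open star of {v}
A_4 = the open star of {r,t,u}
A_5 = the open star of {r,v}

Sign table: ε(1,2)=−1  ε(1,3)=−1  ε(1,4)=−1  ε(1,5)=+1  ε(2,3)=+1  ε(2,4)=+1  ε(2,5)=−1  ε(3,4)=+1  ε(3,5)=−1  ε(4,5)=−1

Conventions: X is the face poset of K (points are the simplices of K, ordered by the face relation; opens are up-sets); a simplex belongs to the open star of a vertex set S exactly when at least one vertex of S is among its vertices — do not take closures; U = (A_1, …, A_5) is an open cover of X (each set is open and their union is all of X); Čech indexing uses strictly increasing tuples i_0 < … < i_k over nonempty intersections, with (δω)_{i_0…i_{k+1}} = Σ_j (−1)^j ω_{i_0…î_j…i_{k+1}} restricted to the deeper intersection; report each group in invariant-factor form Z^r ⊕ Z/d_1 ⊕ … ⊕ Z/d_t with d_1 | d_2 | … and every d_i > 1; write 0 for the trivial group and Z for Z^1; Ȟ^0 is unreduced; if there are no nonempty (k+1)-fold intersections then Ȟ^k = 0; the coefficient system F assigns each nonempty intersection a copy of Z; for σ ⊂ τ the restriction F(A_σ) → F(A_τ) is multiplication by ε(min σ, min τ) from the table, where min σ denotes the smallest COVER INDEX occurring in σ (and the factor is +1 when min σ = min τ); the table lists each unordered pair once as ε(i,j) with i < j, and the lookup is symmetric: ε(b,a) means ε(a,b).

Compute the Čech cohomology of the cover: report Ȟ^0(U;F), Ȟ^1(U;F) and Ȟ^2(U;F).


intersection data:
  A1={{p},{r},{s},{p,s},{p,v},{q,s},{r,t},{r,u},{s,t},{s,u},{s,v},{p,s,v},{q,s,u},{r,t,u}} A2={{q},{s},{v},{p,s},{p,v},{q,s},{q,u},{s,t},{s,u},{s,v},{u,v},{p,s,v},{q,s,u}} A3={{v},{p,v},{s,v},{u,v},{p,s,v}} A4={{r},{t},{u},{q,u},{r,t},{r,u},{s,t},{s,u},{t,u},{u,v},{q,s,u},{r,t,u}} A5={{r},{v},{p,v},{r,t},{r,u},{s,v},{u,v},{p,s,v},{r,t,u}}
  A12={{s},{p,s},{p,v},{q,s},{s,t},{s,u},{s,v},{p,s,v},{q,s,u}} A13={{p,v},{s,v},{p,s,v}} A14={{r},{r,t},{r,u},{s,t},{s,u},{q,s,u},{r,t,u}} A15={{r},{p,v},{r,t},{r,u},{s,v},{p,s,v},{r,t,u}} A23={{v},{p,v},{s,v},{u,v},{p,s,v}} A24={{q,u},{s,t},{s,u},{u,v},{q,s,u}} A25={{v},{p,v},{s,v},{u,v},{p,s,v}} A34={{u,v}} A35={{v},{p,v},{s,v},{u,v},{p,s,v}} A45={{r},{r,t},{r,u},{u,v},{r,t,u}}
  A123={{p,v},{s,v},{p,s,v}} A124={{s,t},{s,u},{q,s,u}} A125={{p,v},{s,v},{p,s,v}} A135={{p,v},{s,v},{p,s,v}} A145={{r},{r,t},{r,u},{r,t,u}} A234={{u,v}} A235={{v},{p,v},{s,v},{u,v},{p,s,v}} A245={{u,v}} A345={{u,v}}
  A1235={{p,v},{s,v},{p,s,v}} A2345={{u,v}}
C dims 5,10,9,2; δ0: rk 4, SNF 1^4; δ1: rk 6, SNF 1^6; δ2: rk 2, SNF 1^2
Ȟ^0 = (5 − 4) − 0 = 1, so Ȟ^0 ≅ Z
Ȟ^1 = (10 − 6) − 4 = 0, so Ȟ^1 ≅ 0
Ȟ^2 = (9 − 2) − 6 = 1, so Ȟ^2 ≅ Z

Ȟ^0 = Z, Ȟ^1 = 0 and Ȟ^2 = Z


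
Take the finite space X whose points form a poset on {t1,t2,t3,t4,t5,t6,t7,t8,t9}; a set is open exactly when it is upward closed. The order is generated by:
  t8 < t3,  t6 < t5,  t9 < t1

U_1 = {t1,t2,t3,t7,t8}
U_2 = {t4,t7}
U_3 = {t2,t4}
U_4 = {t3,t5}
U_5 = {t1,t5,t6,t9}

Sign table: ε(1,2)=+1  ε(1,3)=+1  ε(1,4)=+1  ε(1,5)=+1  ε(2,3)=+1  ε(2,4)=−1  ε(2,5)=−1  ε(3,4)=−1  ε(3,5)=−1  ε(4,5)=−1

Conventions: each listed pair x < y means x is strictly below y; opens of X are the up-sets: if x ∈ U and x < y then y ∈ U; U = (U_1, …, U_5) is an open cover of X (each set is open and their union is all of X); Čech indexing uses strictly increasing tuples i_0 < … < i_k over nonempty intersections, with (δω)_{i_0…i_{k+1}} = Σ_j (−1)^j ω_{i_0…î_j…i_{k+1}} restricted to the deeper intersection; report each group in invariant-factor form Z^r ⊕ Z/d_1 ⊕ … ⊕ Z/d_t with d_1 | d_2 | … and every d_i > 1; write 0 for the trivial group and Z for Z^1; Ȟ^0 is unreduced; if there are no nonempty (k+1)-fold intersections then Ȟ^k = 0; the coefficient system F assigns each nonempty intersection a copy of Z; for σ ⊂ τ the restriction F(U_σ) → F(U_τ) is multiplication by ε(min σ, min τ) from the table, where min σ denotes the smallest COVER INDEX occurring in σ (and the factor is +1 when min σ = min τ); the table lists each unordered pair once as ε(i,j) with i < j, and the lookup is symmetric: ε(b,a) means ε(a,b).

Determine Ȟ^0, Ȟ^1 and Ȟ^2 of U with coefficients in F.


Ȟ^0 ≅ 0, Ȟ^1 ≅ Z ⊕ Z/2, Ȟ^2 ≅ 0

nonempty intersections:
  U12={t7} U13={t2} U14={t3} U15={t1} U23={t4} U45={t5}
C dims 5,6; δ0: rk 5, SNF 1^4·2
Ȟ^0: (5−5)−0=0 ⇒ 0
Ȟ^1: (6−0)−5=1 plus torsion [2] ⇒ Z ⊕ Z/2
Ȟ^2: (0−0)−0=0 ⇒ 0
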